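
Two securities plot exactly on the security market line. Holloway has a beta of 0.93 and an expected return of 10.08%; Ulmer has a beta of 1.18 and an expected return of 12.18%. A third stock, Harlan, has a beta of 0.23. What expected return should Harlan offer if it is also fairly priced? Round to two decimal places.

MRP (SML slope) = (12.18% − 10.08%) / (1.18 − 0.93) = 2.10% / 0.25 = 8.4000%
R_f (intercept) = 10.08% − 0.93 × 8.4000% = 2.2680%
E(R_Harlan) = R_f + β × MRP = 2.2680% + 0.23 × 8.4000% = 4.20%

4.20%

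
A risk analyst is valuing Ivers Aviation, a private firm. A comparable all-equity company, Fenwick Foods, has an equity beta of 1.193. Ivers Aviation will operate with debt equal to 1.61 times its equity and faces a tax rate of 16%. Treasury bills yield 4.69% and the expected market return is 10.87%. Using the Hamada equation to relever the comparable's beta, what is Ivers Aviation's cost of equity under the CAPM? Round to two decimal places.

22.03%

β_L = β_U × [1 + (1 − t)(D/E)] = 1.193 × [1 + (1 − 0.16) × 1.61]
    = 1.193 × [1 + 0.84 × 1.61] = 1.193 × 2.3524 = 2.8064
MRP = 10.87% − 4.69% = 6.18%
E(R) = R_f + β_L × MRP = 4.69% + 2.8064 × 6.18% = 22.03%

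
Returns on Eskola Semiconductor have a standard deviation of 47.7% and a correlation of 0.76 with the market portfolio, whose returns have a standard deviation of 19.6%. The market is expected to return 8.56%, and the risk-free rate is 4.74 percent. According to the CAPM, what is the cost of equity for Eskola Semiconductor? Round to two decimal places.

11.81%

β = ρ × σ_i / σ_m = 0.76 × 47.7% / 19.6% = 1.8496
MRP = 8.56% − 4.74% = 3.82%
E(R) = 4.74% + 1.8496 × 3.82% = 11.81%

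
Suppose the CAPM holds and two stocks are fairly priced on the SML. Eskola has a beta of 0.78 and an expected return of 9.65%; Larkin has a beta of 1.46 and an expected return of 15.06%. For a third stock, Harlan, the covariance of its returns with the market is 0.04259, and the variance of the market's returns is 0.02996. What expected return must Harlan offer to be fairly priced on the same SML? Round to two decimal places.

14.75%

MRP = (15.06% − 9.65%) / (1.46 − 0.78) = 7.9559%
R_f = 9.65% − 0.78 × 7.9559% = 3.4444%
β_Harlan = Cov / Var(R_m) = 0.04259 / 0.02996 = 1.4216
E(R_Harlan) = R_f + β × MRP = 3.4444% + 1.4216 × 7.9559% = 14.75%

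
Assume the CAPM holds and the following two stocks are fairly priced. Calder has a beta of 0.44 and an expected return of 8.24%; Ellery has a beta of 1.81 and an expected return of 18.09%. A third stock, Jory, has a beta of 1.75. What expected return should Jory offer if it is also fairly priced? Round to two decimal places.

17.66%

MRP (SML slope) = (18.09% − 8.24%) / (1.81 − 0.44) = 9.85% / 1.37 = 7.1898%
R_f (intercept) = 8.24% − 0.44 × 7.1898% = 5.0765%
E(R_Jory) = R_f + β × MRP = 5.0765% + 1.75 × 7.1898% = 17.66%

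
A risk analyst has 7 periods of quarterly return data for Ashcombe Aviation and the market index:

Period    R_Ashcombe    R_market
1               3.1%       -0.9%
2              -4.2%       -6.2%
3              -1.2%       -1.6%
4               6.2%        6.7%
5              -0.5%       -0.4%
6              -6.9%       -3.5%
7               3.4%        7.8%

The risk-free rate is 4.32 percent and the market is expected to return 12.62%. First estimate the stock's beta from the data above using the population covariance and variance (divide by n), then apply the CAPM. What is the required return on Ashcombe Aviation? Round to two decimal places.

10.44%

Mean R_i = (3.1 − 4.2 − 1.2 + 6.2 − 0.5 − 6.9 + 3.4) / 7 = -0.0143%
Mean R_m = (-0.9 − 6.2 − 1.6 + 6.7 − 0.4 − 3.5 + 7.8) / 7 = 0.2714%
Σ(R_i − R̄_i)(R_m − R̄_m) = 117.6071  ⇒  Cov = 117.6071 / 7 = 16.8010
Σ(R_m − R̄_m)² = 159.4343  ⇒  Var(R_m) = 159.4343 / 7 = 22.7763
β = Cov / Var(R_m) = 16.8010 / 22.7763 = 0.7377
MRP = 12.62% − 4.32% = 8.30%
E(R) = R_f + β × MRP = 4.32% + 0.7377 × 8.30% = 10.44%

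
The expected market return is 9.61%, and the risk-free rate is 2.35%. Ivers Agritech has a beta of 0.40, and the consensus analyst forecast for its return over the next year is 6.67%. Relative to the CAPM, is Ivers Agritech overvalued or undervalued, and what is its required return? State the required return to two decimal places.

MRP = 9.61% − 2.35% = 7.26%
Required return = R_f + β·MRP = 2.35% + 0.40 × 7.26% = 5.25%
Forecast 6.67% > required 5.25% → the stock plots above the SML → undervalued.

Undervalued; required return 5.25%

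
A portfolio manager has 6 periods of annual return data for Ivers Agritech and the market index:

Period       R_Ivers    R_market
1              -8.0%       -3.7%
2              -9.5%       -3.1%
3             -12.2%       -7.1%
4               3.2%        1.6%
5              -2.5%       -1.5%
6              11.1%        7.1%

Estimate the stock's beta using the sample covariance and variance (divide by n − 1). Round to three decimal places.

1.757

Mean R_i = (-8.0 − 9.5 − 12.2 + 3.2 − 2.5 + 11.1) / 6 = -2.9833%
Mean R_m = (-3.7 − 3.1 − 7.1 + 1.6 − 1.5 + 7.1) / 6 = -1.1167%
Σ(R_i − R̄_i)(R_m − R̄_m) = 213.3617  ⇒  Cov = 213.3617 / 5 = 42.6723
Σ(R_m − R̄_m)² = 121.4483  ⇒  Var(R_m) = 121.4483 / 5 = 24.2897
β = Cov / Var(R_m) = 42.6723 / 24.2897 = 1.7568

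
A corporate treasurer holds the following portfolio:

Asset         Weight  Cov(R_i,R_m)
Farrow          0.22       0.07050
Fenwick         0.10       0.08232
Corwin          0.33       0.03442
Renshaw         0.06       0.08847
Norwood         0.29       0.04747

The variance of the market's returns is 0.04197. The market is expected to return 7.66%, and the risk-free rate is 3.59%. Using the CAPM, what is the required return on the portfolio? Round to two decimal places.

β_Farrow = 0.07050 / 0.04197 = 1.6798
β_Fenwick = 0.08232 / 0.04197 = 1.9614
β_Corwin = 0.03442 / 0.04197 = 0.8201
β_Renshaw = 0.08847 / 0.04197 = 2.1079
β_Norwood = 0.04747 / 0.04197 = 1.1310
β_P = Σ w_i β_i = 0.22×1.6798 + 0.10×1.9614 + 0.33×0.8201 + 0.06×2.1079 + 0.29×1.1310 = 1.2908
MRP = 7.66% − 3.59% = 4.07%
E(R_P) = R_f + β_P × MRP = 3.59% + 1.2908 × 4.07% = 8.84%

8.84%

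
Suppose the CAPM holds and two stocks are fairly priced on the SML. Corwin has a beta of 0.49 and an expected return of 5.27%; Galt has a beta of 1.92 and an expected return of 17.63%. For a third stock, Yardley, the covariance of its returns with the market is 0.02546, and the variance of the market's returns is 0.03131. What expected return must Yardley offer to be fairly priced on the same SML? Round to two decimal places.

8.06%

MRP = (17.63% − 5.27%) / (1.92 − 0.49) = 8.6434%
R_f = 5.27% − 0.49 × 8.6434% = 1.0347%
β_Yardley = Cov / Var(R_m) = 0.02546 / 0.03131 = 0.8132
E(R_Yardley) = R_f + β × MRP = 1.0347% + 0.8132 × 8.6434% = 8.06%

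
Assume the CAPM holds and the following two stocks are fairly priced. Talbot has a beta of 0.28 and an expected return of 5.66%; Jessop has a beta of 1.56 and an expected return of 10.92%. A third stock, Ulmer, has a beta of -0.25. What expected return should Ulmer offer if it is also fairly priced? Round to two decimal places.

3.48%

MRP (SML slope) = (10.92% − 5.66%) / (1.56 − 0.28) = 5.26% / 1.28 = 4.1094%
R_f (intercept) = 5.66% − 0.28 × 4.1094% = 4.5094%
E(R_Ulmer) = R_f + β × MRP = 4.5094% + -0.25 × 4.1094% = 3.48%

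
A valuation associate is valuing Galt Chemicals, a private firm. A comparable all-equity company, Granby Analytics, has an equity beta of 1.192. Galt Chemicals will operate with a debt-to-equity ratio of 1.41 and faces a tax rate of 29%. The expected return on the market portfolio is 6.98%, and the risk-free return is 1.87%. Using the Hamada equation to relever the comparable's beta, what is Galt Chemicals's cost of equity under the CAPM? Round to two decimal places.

β_L = β_U × [1 + (1 − t)(D/E)] = 1.192 × [1 + (1 − 0.29) × 1.41]
    = 1.192 × [1 + 0.71 × 1.41] = 1.192 × 2.0011 = 2.3853
MRP = 6.98% − 1.87% = 5.11%
E(R) = R_f + β_L × MRP = 1.87% + 2.3853 × 5.11% = 14.06%

14.06%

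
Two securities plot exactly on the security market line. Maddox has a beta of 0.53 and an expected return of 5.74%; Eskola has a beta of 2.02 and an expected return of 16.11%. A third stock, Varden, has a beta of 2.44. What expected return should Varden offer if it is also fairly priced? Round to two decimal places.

19.03%

MRP (SML slope) = (16.11% − 5.74%) / (2.02 − 0.53) = 10.37% / 1.49 = 6.9597%
R_f (intercept) = 5.74% − 0.53 × 6.9597% = 2.0514%
E(R_Varden) = R_f + β × MRP = 2.0514% + 2.44 × 6.9597% = 19.03%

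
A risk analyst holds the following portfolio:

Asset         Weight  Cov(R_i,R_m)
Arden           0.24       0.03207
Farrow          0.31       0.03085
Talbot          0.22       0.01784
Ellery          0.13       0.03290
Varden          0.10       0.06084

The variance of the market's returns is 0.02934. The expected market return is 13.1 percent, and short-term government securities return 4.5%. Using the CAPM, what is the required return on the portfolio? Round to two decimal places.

13.75%

β_Arden = 0.03207 / 0.02934 = 1.0930
β_Farrow = 0.03085 / 0.02934 = 1.0515
β_Talbot = 0.01784 / 0.02934 = 0.6080
β_Ellery = 0.03290 / 0.02934 = 1.1213
β_Varden = 0.06084 / 0.02934 = 2.0736
β_P = Σ w_i β_i = 0.24×1.0930 + 0.31×1.0515 + 0.22×0.6080 + 0.13×1.1213 + 0.10×2.0736 = 1.0752
MRP = 13.1% − 4.5% = 8.60%
E(R_P) = R_f + β_P × MRP = 4.5% + 1.0752 × 8.6% = 13.75%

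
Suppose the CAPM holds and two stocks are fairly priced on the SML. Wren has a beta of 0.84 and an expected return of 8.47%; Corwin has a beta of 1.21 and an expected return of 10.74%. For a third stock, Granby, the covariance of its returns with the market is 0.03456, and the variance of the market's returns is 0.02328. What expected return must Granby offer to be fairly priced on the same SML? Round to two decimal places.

12.42%

MRP = (10.74% − 8.47%) / (1.21 − 0.84) = 6.1351%
R_f = 8.47% − 0.84 × 6.1351% = 3.3165%
β_Granby = Cov / Var(R_m) = 0.03456 / 0.02328 = 1.4845
E(R_Granby) = R_f + β × MRP = 3.3165% + 1.4845 × 6.1351% = 12.42%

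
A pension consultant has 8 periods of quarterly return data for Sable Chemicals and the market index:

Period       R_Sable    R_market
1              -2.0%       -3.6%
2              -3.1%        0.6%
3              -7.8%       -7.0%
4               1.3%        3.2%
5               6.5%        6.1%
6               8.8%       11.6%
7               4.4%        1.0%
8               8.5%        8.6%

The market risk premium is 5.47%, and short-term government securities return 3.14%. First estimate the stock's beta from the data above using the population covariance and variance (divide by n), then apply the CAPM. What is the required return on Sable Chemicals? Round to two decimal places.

8.08%

Mean R_i = (-2.0 − 3.1 − 7.8 + 1.3 + 6.5 + 8.8 + 4.4 + 8.5) / 8 = 2.0750%
Mean R_m = (-3.6 + 0.6 − 7.0 + 3.2 + 6.1 + 11.6 + 1.0 + 8.6) / 8 = 2.5625%
Σ(R_i − R̄_i)(R_m − R̄_m) = 240.7925  ⇒  Cov = 240.7925 / 8 = 30.0991
Σ(R_m − R̄_m)² = 266.7588  ⇒  Var(R_m) = 266.7588 / 8 = 33.3449
β = Cov / Var(R_m) = 30.0991 / 33.3449 = 0.9027
E(R) = R_f + β × MRP = 3.14% + 0.9027 × 5.47% = 8.08%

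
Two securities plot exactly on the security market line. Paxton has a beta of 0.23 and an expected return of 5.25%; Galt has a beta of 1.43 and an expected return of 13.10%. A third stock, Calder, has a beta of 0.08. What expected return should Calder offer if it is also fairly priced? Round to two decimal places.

MRP (SML slope) = (13.10% − 5.25%) / (1.43 − 0.23) = 7.85% / 1.20 = 6.5417%
R_f (intercept) = 5.25% − 0.23 × 6.5417% = 3.7454%
E(R_Calder) = R_f + β × MRP = 3.7454% + 0.08 × 6.5417% = 4.27%

4.27%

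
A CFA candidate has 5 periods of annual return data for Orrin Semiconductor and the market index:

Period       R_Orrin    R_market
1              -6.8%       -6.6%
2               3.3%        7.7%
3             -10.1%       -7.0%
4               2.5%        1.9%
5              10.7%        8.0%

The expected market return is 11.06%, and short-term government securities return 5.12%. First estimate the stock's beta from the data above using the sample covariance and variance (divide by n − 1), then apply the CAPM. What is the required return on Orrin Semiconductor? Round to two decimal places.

11.48%

Mean R_i = (-6.8 + 3.3 − 10.1 + 2.5 + 10.7) / 5 = -0.0800%
Mean R_m = (-6.6 + 7.7 − 7.0 + 1.9 + 8.0) / 5 = 0.8000%
Σ(R_i − R̄_i)(R_m − R̄_m) = 231.6600  ⇒  Cov = 231.6600 / 4 = 57.9150
Σ(R_m − R̄_m)² = 216.2600  ⇒  Var(R_m) = 216.2600 / 4 = 54.0650
β = Cov / Var(R_m) = 57.9150 / 54.0650 = 1.0712
MRP = 11.06% − 5.12% = 5.94%
E(R) = R_f + β × MRP = 5.12% + 1.0712 × 5.94% = 11.48%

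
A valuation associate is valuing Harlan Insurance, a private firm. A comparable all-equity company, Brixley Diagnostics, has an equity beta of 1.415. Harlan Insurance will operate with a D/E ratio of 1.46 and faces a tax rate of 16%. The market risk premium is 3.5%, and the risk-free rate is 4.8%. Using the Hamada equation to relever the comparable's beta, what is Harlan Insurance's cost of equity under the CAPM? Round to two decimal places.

β_L = β_U × [1 + (1 − t)(D/E)] = 1.415 × [1 + (1 − 0.16) × 1.46]
    = 1.415 × [1 + 0.84 × 1.46] = 1.415 × 2.2264 = 3.1504
E(R) = R_f + β_L × MRP = 4.8% + 3.1504 × 3.5% = 15.83%

15.83%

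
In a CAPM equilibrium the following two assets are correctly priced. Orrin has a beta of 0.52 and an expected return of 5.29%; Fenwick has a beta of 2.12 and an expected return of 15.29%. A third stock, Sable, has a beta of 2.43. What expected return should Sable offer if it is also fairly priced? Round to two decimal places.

17.23%

MRP (SML slope) = (15.29% − 5.29%) / (2.12 − 0.52) = 10.00% / 1.60 = 6.2500%
R_f (intercept) = 5.29% − 0.52 × 6.2500% = 2.0400%
E(R_Sable) = R_f + β × MRP = 2.0400% + 2.43 × 6.2500% = 17.23%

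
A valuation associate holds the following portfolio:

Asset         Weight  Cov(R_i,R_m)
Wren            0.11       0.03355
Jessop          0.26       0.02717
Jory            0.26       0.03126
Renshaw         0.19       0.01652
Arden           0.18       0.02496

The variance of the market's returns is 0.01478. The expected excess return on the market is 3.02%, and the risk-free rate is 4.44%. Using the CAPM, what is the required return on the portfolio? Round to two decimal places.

β_Wren = 0.03355 / 0.01478 = 2.2700
β_Jessop = 0.02717 / 0.01478 = 1.8383
β_Jory = 0.03126 / 0.01478 = 2.1150
β_Renshaw = 0.01652 / 0.01478 = 1.1177
β_Arden = 0.02496 / 0.01478 = 1.6888
β_P = Σ w_i β_i = 0.11×2.2700 + 0.26×1.8383 + 0.26×2.1150 + 0.19×1.1177 + 0.18×1.6888 = 1.7939
E(R_P) = R_f + β_P × MRP = 4.44% + 1.7939 × 3.02% = 9.86%

9.86%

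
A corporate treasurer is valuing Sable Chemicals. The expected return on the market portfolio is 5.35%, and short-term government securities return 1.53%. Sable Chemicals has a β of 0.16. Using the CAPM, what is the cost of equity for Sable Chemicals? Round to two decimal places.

2.14%

Market risk premium = E(R_m) − R_f = 5.35% − 1.53% = 3.82%
E(R) = R_f + β × MRP = 1.53% + 0.16 × 3.82% = 2.14%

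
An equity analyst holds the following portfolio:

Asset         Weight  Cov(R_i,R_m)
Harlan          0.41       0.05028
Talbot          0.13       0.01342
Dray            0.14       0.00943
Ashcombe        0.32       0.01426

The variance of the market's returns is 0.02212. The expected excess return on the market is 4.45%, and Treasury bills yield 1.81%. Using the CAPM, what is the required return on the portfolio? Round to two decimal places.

7.49%

β_Harlan = 0.05028 / 0.02212 = 2.2731
β_Talbot = 0.01342 / 0.02212 = 0.6067
β_Dray = 0.00943 / 0.02212 = 0.4263
β_Ashcombe = 0.01426 / 0.02212 = 0.6447
β_P = Σ w_i β_i = 0.41×2.2731 + 0.13×0.6067 + 0.14×0.4263 + 0.32×0.6447 = 1.2768
E(R_P) = R_f + β_P × MRP = 1.81% + 1.2768 × 4.45% = 7.49%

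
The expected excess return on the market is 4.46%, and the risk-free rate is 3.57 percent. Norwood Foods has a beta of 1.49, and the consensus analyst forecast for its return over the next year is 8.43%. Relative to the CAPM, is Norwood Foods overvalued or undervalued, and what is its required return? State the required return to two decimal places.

Overvalued; required return 10.22%

Required return = R_f + β·MRP = 3.57% + 1.49 × 4.46% = 10.22%
Forecast 8.43% < required 10.22% → the stock plots below the SML → overvalued.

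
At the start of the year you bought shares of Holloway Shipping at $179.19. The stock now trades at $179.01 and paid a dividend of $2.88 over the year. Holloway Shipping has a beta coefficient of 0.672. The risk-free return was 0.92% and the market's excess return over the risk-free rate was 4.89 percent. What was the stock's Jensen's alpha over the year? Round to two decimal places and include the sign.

-2.70%

Realised HPR = (P1 + D1 − P0) / P0 = (179.01 + 2.88 − 179.19) / 179.19 = 2.70 / 179.19 = 1.5068%
CAPM required = R_f + β·MRP = 0.92% + 0.672 × 4.89% = 4.20608%
α = realised − required = 1.5068% − 4.20608% = -2.70%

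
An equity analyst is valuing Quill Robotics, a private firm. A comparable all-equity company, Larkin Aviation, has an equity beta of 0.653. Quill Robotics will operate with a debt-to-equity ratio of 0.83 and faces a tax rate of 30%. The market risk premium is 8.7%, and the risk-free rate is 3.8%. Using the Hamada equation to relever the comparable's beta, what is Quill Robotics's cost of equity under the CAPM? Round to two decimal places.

β_L = β_U × [1 + (1 − t)(D/E)] = 0.653 × [1 + (1 − 0.30) × 0.83]
    = 0.653 × [1 + 0.70 × 0.83] = 0.653 × 1.5810 = 1.0324
E(R) = R_f + β_L × MRP = 3.8% + 1.0324 × 8.7% = 12.78%

12.78%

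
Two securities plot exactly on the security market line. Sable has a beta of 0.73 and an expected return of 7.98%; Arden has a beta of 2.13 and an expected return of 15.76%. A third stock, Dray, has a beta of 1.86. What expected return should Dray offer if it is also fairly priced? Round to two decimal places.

MRP (SML slope) = (15.76% − 7.98%) / (2.13 − 0.73) = 7.78% / 1.40 = 5.5571%
R_f (intercept) = 7.98% − 0.73 × 5.5571% = 3.9233%
E(R_Dray) = R_f + β × MRP = 3.9233% + 1.86 × 5.5571% = 14.26%

14.26%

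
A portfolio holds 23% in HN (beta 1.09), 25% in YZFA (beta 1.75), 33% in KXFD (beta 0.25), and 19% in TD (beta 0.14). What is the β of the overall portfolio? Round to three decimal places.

0.797

β_P = Σ w_i β_i = 0.23×1.09 + 0.25×1.75 + 0.33×0.25 + 0.19×0.14 = 0.7973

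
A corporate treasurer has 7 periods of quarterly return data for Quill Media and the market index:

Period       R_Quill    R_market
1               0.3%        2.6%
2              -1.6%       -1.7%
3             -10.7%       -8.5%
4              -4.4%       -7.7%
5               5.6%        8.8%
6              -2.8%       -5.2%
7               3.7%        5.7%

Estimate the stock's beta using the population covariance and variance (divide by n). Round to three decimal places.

0.750

Mean R_i = (0.3 − 1.6 − 10.7 − 4.4 + 5.6 − 2.8 + 3.7) / 7 = -1.4143%
Mean R_m = (2.6 − 1.7 − 8.5 − 7.7 + 8.8 − 5.2 + 5.7) / 7 = -0.8571%
Σ(R_i − R̄_i)(R_m − R̄_m) = 204.7743  ⇒  Cov = 204.7743 / 7 = 29.2535
Σ(R_m − R̄_m)² = 273.0171  ⇒  Var(R_m) = 273.0171 / 7 = 39.0024
β = Cov / Var(R_m) = 29.2535 / 39.0024 = 0.7500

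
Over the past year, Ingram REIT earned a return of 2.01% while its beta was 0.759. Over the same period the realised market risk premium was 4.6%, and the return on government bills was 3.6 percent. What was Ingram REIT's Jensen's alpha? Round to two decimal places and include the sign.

CAPM benchmark = R_f + β(R_m − R_f) = 3.6% + 0.759 × 4.6% = 7.0914%
α = actual − benchmark = 2.01% − 7.0914% = -5.08%

-5.08%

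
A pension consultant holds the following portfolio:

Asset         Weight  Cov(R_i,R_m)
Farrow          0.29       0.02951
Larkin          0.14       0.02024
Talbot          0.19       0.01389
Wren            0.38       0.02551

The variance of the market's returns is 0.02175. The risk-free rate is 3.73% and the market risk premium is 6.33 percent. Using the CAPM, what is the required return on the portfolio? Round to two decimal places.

β_Farrow = 0.02951 / 0.02175 = 1.3568
β_Larkin = 0.02024 / 0.02175 = 0.9306
β_Talbot = 0.01389 / 0.02175 = 0.6386
β_Wren = 0.02551 / 0.02175 = 1.1729
β_P = Σ w_i β_i = 0.29×1.3568 + 0.14×0.9306 + 0.19×0.6386 + 0.38×1.1729 = 1.0908
E(R_P) = R_f + β_P × MRP = 3.73% + 1.0908 × 6.33% = 10.63%

10.63%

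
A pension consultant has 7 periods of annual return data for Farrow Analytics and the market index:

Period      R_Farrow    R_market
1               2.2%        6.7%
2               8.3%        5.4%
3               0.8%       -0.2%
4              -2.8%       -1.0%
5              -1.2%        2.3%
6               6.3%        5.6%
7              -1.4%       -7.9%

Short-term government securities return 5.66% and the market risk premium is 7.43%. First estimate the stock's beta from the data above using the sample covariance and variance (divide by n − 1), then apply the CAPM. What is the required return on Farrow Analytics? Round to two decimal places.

Mean R_i = (2.2 + 8.3 + 0.8 − 2.8 − 1.2 + 6.3 − 1.4) / 7 = 1.7429%
Mean R_m = (6.7 + 5.4 − 0.2 − 1.0 + 2.3 + 5.6 − 7.9) / 7 = 1.5571%
Σ(R_i − R̄_i)(R_m − R̄_m) = 86.7829  ⇒  Cov = 86.7829 / 6 = 14.4638
Σ(R_m − R̄_m)² = 157.1771  ⇒  Var(R_m) = 157.1771 / 6 = 26.1962
β = Cov / Var(R_m) = 14.4638 / 26.1962 = 0.5521
E(R) = R_f + β × MRP = 5.66% + 0.5521 × 7.43% = 9.76%

9.76%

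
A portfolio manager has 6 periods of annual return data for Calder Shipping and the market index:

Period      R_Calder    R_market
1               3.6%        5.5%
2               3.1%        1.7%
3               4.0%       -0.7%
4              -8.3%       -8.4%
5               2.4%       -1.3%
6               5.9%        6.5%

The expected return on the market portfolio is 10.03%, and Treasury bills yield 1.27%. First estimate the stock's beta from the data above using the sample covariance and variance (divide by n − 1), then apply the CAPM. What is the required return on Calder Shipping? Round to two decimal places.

Mean R_i = (3.6 + 3.1 + 4.0 − 8.3 + 2.4 + 5.9) / 6 = 1.7833%
Mean R_m = (5.5 + 1.7 − 0.7 − 8.4 − 1.3 + 6.5) / 6 = 0.5500%
Σ(R_i − R̄_i)(R_m − R̄_m) = 121.3350  ⇒  Cov = 121.3350 / 5 = 24.2670
Σ(R_m − R̄_m)² = 146.3150  ⇒  Var(R_m) = 146.3150 / 5 = 29.2630
β = Cov / Var(R_m) = 24.2670 / 29.2630 = 0.8293
MRP = 10.03% − 1.27% = 8.76%
E(R) = R_f + β × MRP = 1.27% + 0.8293 × 8.76% = 8.53%

8.53%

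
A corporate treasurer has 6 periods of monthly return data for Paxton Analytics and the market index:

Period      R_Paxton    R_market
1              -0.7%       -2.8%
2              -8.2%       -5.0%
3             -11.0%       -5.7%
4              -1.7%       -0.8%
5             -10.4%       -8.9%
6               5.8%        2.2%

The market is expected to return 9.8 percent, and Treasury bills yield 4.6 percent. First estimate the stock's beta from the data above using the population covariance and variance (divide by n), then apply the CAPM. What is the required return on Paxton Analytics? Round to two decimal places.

Mean R_i = (-0.7 − 8.2 − 11.0 − 1.7 − 10.4 + 5.8) / 6 = -4.3667%
Mean R_m = (-2.8 − 5.0 − 5.7 − 0.8 − 8.9 + 2.2) / 6 = -3.5000%
Σ(R_i − R̄_i)(R_m − R̄_m) = 120.6400  ⇒  Cov = 120.6400 / 6 = 20.1067
Σ(R_m − R̄_m)² = 76.5200  ⇒  Var(R_m) = 76.5200 / 6 = 12.7533
β = Cov / Var(R_m) = 20.1067 / 12.7533 = 1.5766
MRP = 9.8% − 4.6% = 5.20%
E(R) = R_f + β × MRP = 4.6% + 1.5766 × 5.2% = 12.80%

12.80%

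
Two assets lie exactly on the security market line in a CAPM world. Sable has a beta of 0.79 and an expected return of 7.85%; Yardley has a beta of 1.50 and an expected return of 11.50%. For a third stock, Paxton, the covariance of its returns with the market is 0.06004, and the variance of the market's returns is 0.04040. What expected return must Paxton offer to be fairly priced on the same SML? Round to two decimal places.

11.43%

MRP = (11.50% − 7.85%) / (1.50 − 0.79) = 5.1408%
R_f = 7.85% − 0.79 × 5.1408% = 3.7888%
β_Paxton = Cov / Var(R_m) = 0.06004 / 0.04040 = 1.4861
E(R_Paxton) = R_f + β × MRP = 3.7888% + 1.4861 × 5.1408% = 11.43%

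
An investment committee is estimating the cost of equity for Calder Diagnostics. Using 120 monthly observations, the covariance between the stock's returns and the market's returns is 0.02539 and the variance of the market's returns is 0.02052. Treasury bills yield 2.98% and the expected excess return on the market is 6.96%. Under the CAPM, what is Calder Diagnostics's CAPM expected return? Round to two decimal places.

β = Cov(R_i, R_m) / Var(R_m) = 0.02539 / 0.02052 = 1.2373
E(R) = R_f + β × MRP = 2.98% + 1.2373 × 6.96% = 11.59%

11.59%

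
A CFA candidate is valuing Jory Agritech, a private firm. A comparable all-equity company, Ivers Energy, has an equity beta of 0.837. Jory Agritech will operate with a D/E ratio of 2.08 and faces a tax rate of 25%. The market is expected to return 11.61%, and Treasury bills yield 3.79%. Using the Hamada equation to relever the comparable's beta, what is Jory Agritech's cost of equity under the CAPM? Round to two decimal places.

β_L = β_U × [1 + (1 − t)(D/E)] = 0.837 × [1 + (1 − 0.25) × 2.08]
    = 0.837 × [1 + 0.75 × 2.08] = 0.837 × 2.5600 = 2.1427
MRP = 11.61% − 3.79% = 7.82%
E(R) = R_f + β_L × MRP = 3.79% + 2.1427 × 7.82% = 20.55%

20.55%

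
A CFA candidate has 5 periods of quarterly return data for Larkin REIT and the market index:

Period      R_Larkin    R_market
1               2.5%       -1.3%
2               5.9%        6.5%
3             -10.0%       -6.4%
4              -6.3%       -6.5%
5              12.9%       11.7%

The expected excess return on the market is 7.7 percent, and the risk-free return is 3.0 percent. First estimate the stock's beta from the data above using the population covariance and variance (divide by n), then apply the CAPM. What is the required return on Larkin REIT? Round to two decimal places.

Mean R_i = (2.5 + 5.9 − 10.0 − 6.3 + 12.9) / 5 = 1.0000%
Mean R_m = (-1.3 + 6.5 − 6.4 − 6.5 + 11.7) / 5 = 0.8000%
Σ(R_i − R̄_i)(R_m − R̄_m) = 286.9800  ⇒  Cov = 286.9800 / 5 = 57.3960
Σ(R_m − R̄_m)² = 260.8400  ⇒  Var(R_m) = 260.8400 / 5 = 52.1680
β = Cov / Var(R_m) = 57.3960 / 52.1680 = 1.1002
E(R) = R_f + β × MRP = 3.0% + 1.1002 × 7.7% = 11.47%

11.47%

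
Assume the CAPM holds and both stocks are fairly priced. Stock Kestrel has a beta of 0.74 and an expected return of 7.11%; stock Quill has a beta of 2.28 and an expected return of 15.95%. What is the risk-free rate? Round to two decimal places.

Both satisfy E(R) = R_f + β·MRP, so the slope of the SML is
MRP = (15.95% − 7.11%) / (2.28 − 0.74) = 8.84% / 1.54 = 5.7403%
R_f = E(R_Kestrel) − β_Kestrel·MRP = 7.11% − 0.74 × 5.7403% = 2.8622%

2.86%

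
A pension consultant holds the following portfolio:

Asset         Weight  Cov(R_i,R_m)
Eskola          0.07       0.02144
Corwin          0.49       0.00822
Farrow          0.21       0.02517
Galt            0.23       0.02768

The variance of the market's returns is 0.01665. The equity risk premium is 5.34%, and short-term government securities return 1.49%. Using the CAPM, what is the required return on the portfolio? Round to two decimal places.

β_Eskola = 0.02144 / 0.01665 = 1.2877
β_Corwin = 0.00822 / 0.01665 = 0.4937
β_Farrow = 0.02517 / 0.01665 = 1.5117
β_Galt = 0.02768 / 0.01665 = 1.6625
β_P = Σ w_i β_i = 0.07×1.2877 + 0.49×0.4937 + 0.21×1.5117 + 0.23×1.6625 = 1.0319
E(R_P) = R_f + β_P × MRP = 1.49% + 1.0319 × 5.34% = 7.00%

7.00%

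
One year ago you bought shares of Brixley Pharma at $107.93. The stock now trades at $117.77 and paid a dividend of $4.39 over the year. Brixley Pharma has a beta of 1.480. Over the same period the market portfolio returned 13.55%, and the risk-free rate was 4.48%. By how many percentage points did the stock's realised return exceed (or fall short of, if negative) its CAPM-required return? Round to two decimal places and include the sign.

-4.72%

Realised HPR = (P1 + D1 − P0) / P0 = (117.77 + 4.39 − 107.93) / 107.93 = 14.23 / 107.93 = 13.1845%
MRP = 13.55% − 4.48% = 9.07%
CAPM required = R_f + β·MRP = 4.48% + 1.480 × 9.07% = 17.90360%
α = realised − required = 13.1845% − 17.90360% = -4.72%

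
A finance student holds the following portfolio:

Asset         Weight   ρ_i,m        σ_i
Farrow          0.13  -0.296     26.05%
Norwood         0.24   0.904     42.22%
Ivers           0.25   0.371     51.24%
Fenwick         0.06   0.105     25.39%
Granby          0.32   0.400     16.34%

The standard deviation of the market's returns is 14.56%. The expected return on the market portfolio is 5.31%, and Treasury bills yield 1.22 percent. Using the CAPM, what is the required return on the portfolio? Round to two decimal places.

β_Farrow = -0.296 × 26.05% / 14.56% = -0.5296
β_Norwood = 0.904 × 42.22% / 14.56% = 2.6214
β_Ivers = 0.371 × 51.24% / 14.56% = 1.3056
β_Fenwick = 0.105 × 25.39% / 14.56% = 0.1831
β_Granby = 0.400 × 16.34% / 14.56% = 0.4489
β_P = Σ w_i β_i = 0.13×-0.5296 + 0.24×2.6214 + 0.25×1.3056 + 0.06×0.1831 + 0.32×0.4489 = 1.0413
MRP = 5.31% − 1.22% = 4.09%
E(R_P) = R_f + β_P × MRP = 1.22% + 1.0413 × 4.09% = 5.48%

5.48%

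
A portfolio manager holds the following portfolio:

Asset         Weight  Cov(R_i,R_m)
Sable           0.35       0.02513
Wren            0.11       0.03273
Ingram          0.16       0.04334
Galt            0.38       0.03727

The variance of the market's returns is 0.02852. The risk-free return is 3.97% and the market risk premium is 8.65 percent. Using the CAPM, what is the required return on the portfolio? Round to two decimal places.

14.13%

β_Sable = 0.02513 / 0.02852 = 0.8811
β_Wren = 0.03273 / 0.02852 = 1.1476
β_Ingram = 0.04334 / 0.02852 = 1.5196
β_Galt = 0.03727 / 0.02852 = 1.3068
β_P = Σ w_i β_i = 0.35×0.8811 + 0.11×1.1476 + 0.16×1.5196 + 0.38×1.3068 = 1.1743
E(R_P) = R_f + β_P × MRP = 3.97% + 1.1743 × 8.65% = 14.13%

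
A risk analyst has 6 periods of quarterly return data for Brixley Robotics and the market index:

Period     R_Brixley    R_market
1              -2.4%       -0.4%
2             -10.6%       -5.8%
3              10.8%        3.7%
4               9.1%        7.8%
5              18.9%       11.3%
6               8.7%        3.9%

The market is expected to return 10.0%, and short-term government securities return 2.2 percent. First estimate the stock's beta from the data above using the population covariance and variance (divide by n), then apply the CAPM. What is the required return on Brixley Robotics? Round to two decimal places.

15.24%

Mean R_i = (-2.4 − 10.6 + 10.8 + 9.1 + 18.9 + 8.7) / 6 = 5.7500%
Mean R_m = (-0.4 − 5.8 + 3.7 + 7.8 + 11.3 + 3.9) / 6 = 3.4167%
Σ(R_i − R̄_i)(R_m − R̄_m) = 303.0050  ⇒  Cov = 303.0050 / 6 = 50.5008
Σ(R_m − R̄_m)² = 181.1883  ⇒  Var(R_m) = 181.1883 / 6 = 30.1981
β = Cov / Var(R_m) = 50.5008 / 30.1981 = 1.6723
MRP = 10.0% − 2.2% = 7.80%
E(R) = R_f + β × MRP = 2.2% + 1.6723 × 7.8% = 15.24%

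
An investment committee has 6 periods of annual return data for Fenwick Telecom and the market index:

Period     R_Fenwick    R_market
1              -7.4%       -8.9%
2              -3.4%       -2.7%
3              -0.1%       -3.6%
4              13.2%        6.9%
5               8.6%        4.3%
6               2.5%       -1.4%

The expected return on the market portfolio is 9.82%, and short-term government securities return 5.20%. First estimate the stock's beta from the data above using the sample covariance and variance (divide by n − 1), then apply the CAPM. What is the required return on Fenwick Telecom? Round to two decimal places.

11.22%

Mean R_i = (-7.4 − 3.4 − 0.1 + 13.2 + 8.6 + 2.5) / 6 = 2.2333%
Mean R_m = (-8.9 − 2.7 − 3.6 + 6.9 + 4.3 − 1.4) / 6 = -0.9000%
Σ(R_i − R̄_i)(R_m − R̄_m) = 212.0200  ⇒  Cov = 212.0200 / 5 = 42.4040
Σ(R_m − R̄_m)² = 162.6600  ⇒  Var(R_m) = 162.6600 / 5 = 32.5320
β = Cov / Var(R_m) = 42.4040 / 32.5320 = 1.3035
MRP = 9.82% − 5.20% = 4.62%
E(R) = R_f + β × MRP = 5.20% + 1.3035 × 4.62% = 11.22%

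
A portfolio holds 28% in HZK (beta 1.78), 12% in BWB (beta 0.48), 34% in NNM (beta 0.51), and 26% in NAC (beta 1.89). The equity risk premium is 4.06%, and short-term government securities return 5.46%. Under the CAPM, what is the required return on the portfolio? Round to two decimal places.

β_P = Σ w_i β_i = 0.28×1.78 + 0.12×0.48 + 0.34×0.51 + 0.26×1.89 = 1.2208
E(R_P) = R_f + β_P × MRP = 5.46% + 1.2208 × 4.06% = 10.42%

10.42%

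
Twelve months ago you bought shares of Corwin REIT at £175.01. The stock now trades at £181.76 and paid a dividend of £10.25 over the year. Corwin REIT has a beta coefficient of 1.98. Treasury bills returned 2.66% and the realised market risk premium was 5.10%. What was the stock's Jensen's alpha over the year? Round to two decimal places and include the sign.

-3.04%

Realised HPR = (P1 + D1 − P0) / P0 = (181.76 + 10.25 − 175.01) / 175.01 = 17.00 / 175.01 = 9.7137%
CAPM required = R_f + β·MRP = 2.66% + 1.98 × 5.10% = 12.7580%
α = realised − required = 9.7137% − 12.7580% = -3.04%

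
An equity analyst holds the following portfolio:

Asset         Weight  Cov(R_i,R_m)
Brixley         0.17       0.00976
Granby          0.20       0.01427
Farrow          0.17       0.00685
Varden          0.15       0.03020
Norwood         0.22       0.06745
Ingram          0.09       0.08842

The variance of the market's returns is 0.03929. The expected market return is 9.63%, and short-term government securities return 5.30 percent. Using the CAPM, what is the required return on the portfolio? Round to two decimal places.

8.94%

β_Brixley = 0.00976 / 0.03929 = 0.2484
β_Granby = 0.01427 / 0.03929 = 0.3632
β_Farrow = 0.00685 / 0.03929 = 0.1743
β_Varden = 0.03020 / 0.03929 = 0.7686
β_Norwood = 0.06745 / 0.03929 = 1.7167
β_Ingram = 0.08842 / 0.03929 = 2.2504
β_P = Σ w_i β_i = 0.17×0.2484 + 0.20×0.3632 + 0.17×0.1743 + 0.15×0.7686 + 0.22×1.7167 + 0.09×2.2504 = 0.8400
MRP = 9.63% − 5.30% = 4.33%
E(R_P) = R_f + β_P × MRP = 5.30% + 0.8400 × 4.33% = 8.94%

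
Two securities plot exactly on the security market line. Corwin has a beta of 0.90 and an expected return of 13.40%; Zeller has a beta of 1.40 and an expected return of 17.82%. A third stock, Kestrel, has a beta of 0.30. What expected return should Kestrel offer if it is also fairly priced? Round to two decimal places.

8.10%

MRP (SML slope) = (17.82% − 13.40%) / (1.40 − 0.90) = 4.42% / 0.50 = 8.8400%
R_f (intercept) = 13.40% − 0.90 × 8.8400% = 5.4440%
E(R_Kestrel) = R_f + β × MRP = 5.4440% + 0.30 × 8.8400% = 8.10%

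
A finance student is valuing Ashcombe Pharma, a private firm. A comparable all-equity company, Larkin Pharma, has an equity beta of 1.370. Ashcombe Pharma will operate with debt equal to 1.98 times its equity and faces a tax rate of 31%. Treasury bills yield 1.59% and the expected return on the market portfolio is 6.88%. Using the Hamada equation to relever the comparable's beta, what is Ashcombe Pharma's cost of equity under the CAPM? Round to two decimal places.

β_L = β_U × [1 + (1 − t)(D/E)] = 1.370 × [1 + (1 − 0.31) × 1.98]
    = 1.370 × [1 + 0.69 × 1.98] = 1.370 × 2.3662 = 3.2417
MRP = 6.88% − 1.59% = 5.29%
E(R) = R_f + β_L × MRP = 1.59% + 3.2417 × 5.29% = 18.74%

18.74%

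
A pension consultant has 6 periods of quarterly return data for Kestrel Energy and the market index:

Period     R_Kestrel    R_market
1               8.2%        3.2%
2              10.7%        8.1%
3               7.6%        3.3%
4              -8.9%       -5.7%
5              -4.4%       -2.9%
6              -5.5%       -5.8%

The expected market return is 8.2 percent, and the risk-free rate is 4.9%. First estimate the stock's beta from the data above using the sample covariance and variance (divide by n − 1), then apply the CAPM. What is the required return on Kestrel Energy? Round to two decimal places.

Mean R_i = (8.2 + 10.7 + 7.6 − 8.9 − 4.4 − 5.5) / 6 = 1.2833%
Mean R_m = (3.2 + 8.1 + 3.3 − 5.7 − 2.9 − 5.8) / 6 = 0.0333%
Σ(R_i − R̄_i)(R_m − R̄_m) = 233.1233  ⇒  Cov = 233.1233 / 5 = 46.6247
Σ(R_m − R̄_m)² = 161.2733  ⇒  Var(R_m) = 161.2733 / 5 = 32.2547
β = Cov / Var(R_m) = 46.6247 / 32.2547 = 1.4455
MRP = 8.2% − 4.9% = 3.30%
E(R) = R_f + β × MRP = 4.9% + 1.4455 × 3.3% = 9.67%

9.67%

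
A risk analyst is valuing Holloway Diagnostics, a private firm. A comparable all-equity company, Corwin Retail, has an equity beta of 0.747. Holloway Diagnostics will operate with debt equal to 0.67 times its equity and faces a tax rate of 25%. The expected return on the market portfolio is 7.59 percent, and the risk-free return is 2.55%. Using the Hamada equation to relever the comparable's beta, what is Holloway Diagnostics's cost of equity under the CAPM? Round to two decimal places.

8.21%

β_L = β_U × [1 + (1 − t)(D/E)] = 0.747 × [1 + (1 − 0.25) × 0.67]
    = 0.747 × [1 + 0.75 × 0.67] = 0.747 × 1.5025 = 1.1224
MRP = 7.59% − 2.55% = 5.04%
E(R) = R_f + β_L × MRP = 2.55% + 1.1224 × 5.04% = 8.21%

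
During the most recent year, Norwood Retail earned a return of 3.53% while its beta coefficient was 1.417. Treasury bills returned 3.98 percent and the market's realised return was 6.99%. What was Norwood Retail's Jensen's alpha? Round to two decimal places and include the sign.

-4.72%

Market excess return = 6.99% − 3.98% = 3.01%
CAPM benchmark = R_f + β(R_m − R_f) = 3.98% + 1.417 × 3.01% = 8.24517%
α = actual − benchmark = 3.53% − 8.24517% = -4.72%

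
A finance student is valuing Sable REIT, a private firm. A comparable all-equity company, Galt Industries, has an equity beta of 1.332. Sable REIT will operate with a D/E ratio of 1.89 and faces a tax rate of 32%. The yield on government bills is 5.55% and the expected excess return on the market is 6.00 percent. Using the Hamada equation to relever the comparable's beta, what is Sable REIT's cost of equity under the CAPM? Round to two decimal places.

β_L = β_U × [1 + (1 − t)(D/E)] = 1.332 × [1 + (1 − 0.32) × 1.89]
    = 1.332 × [1 + 0.68 × 1.89] = 1.332 × 2.2852 = 3.0439
E(R) = R_f + β_L × MRP = 5.55% + 3.0439 × 6.00% = 23.81%

23.81%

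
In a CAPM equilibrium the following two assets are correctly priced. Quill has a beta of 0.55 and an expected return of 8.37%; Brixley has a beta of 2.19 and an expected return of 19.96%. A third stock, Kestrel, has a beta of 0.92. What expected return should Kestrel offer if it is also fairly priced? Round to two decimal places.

MRP (SML slope) = (19.96% − 8.37%) / (2.19 − 0.55) = 11.59% / 1.64 = 7.0671%
R_f (intercept) = 8.37% − 0.55 × 7.0671% = 4.4831%
E(R_Kestrel) = R_f + β × MRP = 4.4831% + 0.92 × 7.0671% = 10.98%

10.98%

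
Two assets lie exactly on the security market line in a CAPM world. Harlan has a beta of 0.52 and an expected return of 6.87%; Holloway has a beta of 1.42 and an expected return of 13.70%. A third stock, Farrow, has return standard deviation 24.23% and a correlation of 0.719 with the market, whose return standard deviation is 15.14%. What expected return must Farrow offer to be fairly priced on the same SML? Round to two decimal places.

11.66%

MRP = (13.70% − 6.87%) / (1.42 − 0.52) = 7.5889%
R_f = 6.87% − 0.52 × 7.5889% = 2.9238%
β_Farrow = ρ·σ_i/σ_m = 0.719 × 24.23 / 15.14 = 1.1507
E(R_Farrow) = R_f + β × MRP = 2.9238% + 1.1507 × 7.5889% = 11.66%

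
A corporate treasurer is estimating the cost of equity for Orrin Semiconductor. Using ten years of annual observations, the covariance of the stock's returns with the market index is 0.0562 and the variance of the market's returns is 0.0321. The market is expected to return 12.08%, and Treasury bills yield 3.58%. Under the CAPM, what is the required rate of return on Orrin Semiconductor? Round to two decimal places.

β = Cov(R_i, R_m) / Var(R_m) = 0.0562 / 0.0321 = 1.7508
MRP = 12.08% − 3.58% = 8.50%
E(R) = R_f + β × MRP = 3.58% + 1.7508 × 8.50% = 18.46%

18.46%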